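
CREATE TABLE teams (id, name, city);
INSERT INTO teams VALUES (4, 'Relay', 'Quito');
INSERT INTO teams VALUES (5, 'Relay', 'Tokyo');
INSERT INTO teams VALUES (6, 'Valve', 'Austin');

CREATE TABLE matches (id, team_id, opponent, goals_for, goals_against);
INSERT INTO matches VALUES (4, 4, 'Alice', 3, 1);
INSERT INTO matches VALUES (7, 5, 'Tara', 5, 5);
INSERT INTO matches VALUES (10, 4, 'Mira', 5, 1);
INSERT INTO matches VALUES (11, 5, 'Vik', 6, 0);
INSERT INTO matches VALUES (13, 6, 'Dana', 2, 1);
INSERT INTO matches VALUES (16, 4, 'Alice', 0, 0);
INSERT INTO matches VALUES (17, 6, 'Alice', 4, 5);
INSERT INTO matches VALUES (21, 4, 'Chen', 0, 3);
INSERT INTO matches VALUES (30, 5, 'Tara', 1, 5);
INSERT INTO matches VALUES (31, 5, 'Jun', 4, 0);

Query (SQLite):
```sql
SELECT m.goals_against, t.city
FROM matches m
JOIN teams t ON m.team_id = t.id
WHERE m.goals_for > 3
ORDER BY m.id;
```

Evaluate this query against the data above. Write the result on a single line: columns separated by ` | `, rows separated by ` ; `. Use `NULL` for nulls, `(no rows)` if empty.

Each matches row matches the teams row where team_id = teams.id.
Then keep rows with m.goals_for > 3.

5 | Tokyo ; 1 | Quito ; 0 | Tokyo ; 5 | Austin ; 0 | Tokyo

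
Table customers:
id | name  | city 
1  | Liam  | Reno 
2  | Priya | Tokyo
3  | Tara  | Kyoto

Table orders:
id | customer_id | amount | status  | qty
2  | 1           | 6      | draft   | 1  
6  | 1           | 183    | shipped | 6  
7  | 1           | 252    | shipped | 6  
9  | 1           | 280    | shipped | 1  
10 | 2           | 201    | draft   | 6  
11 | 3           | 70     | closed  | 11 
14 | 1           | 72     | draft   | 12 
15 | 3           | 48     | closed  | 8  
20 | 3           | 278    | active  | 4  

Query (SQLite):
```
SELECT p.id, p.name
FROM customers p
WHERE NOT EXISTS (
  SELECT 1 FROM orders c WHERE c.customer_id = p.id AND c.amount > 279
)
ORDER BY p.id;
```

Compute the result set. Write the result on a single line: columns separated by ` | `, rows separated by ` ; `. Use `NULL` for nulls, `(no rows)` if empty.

For each customers row, check whether any orders with matching customer_id has amount > 279.
Keep rows where that is false.

2 | Priya ; 3 | Tara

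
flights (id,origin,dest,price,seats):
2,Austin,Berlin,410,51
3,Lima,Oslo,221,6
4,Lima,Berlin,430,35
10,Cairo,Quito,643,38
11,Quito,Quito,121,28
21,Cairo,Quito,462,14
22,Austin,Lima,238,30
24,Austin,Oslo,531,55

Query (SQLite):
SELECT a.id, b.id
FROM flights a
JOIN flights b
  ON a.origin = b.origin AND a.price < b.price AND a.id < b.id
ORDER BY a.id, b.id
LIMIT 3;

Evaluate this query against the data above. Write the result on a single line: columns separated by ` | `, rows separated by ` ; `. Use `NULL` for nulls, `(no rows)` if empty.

2 | 24 ; 3 | 4 ; 22 | 24

Pairs (a,b) with same origin, a.price < b.price, a.id < b.id.
origin groups: Austin:{2,22,24} Cairo:{10,21} Lima:{3,4} Quito:{11}
Ordered by (a.id, b.id); first 3.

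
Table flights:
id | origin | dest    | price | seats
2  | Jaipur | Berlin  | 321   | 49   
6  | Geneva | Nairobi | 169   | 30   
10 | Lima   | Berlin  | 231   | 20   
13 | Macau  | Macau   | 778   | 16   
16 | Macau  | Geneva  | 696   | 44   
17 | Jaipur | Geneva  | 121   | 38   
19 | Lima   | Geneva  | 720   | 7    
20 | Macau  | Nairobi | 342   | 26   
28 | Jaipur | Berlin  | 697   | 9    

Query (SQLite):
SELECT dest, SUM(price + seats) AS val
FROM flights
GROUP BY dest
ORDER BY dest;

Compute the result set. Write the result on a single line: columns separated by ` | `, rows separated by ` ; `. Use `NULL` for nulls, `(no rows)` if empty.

For each row compute price + seats.
Group by dest; take SUM of the expression per group.
  Berlin: ids {2, 10, 28} → SUM(price + seats)=1327
  Geneva: ids {16, 17, 19} → SUM(price + seats)=1626
  Macau: ids {13} → SUM(price + seats)=794
  Nairobi: ids {6, 20} → SUM(price + seats)=567

Berlin | 1327 ; Geneva | 1626 ; Macau | 794 ; Nairobi | 567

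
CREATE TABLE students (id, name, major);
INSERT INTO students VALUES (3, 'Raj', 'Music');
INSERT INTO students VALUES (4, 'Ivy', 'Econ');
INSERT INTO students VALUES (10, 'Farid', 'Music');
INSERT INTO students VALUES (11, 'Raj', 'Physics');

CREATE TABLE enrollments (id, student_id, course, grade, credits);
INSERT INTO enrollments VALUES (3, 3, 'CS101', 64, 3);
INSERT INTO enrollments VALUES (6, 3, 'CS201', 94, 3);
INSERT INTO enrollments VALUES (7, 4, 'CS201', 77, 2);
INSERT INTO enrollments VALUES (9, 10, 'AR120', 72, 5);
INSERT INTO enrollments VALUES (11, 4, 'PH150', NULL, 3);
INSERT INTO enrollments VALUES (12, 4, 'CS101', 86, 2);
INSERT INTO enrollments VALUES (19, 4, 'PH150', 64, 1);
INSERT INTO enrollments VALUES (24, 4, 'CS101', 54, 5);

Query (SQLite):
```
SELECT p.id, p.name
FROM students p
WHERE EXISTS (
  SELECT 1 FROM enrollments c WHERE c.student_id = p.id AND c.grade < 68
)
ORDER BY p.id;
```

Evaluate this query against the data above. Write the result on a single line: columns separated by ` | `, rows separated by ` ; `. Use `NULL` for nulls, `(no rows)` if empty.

3 | Raj ; 4 | Ivy

For each students row, check whether any enrollments with matching student_id has grade < 68.
Keep rows where that is true.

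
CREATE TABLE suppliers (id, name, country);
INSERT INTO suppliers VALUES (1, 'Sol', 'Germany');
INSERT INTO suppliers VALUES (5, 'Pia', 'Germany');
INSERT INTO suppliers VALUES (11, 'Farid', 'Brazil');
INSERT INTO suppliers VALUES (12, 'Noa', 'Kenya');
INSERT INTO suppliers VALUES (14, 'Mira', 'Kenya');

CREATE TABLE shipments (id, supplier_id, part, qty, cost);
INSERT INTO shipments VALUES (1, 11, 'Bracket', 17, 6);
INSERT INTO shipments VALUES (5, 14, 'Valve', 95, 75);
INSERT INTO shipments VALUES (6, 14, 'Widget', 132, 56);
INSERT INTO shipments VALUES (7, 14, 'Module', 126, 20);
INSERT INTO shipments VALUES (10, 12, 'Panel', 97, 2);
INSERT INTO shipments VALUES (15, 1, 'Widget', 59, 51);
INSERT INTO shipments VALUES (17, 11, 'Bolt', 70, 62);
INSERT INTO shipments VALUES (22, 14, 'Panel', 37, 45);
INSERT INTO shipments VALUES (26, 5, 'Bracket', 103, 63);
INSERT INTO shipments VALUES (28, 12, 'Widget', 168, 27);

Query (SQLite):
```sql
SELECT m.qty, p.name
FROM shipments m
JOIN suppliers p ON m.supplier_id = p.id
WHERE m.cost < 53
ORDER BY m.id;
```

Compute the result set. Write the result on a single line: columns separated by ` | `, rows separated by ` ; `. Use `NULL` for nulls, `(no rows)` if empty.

Each shipments row matches the suppliers row where supplier_id = suppliers.id.
Then keep rows with m.cost < 53.

17 | Farid ; 126 | Mira ; 97 | Noa ; 59 | Sol ; 37 | Mira ; 168 | Noa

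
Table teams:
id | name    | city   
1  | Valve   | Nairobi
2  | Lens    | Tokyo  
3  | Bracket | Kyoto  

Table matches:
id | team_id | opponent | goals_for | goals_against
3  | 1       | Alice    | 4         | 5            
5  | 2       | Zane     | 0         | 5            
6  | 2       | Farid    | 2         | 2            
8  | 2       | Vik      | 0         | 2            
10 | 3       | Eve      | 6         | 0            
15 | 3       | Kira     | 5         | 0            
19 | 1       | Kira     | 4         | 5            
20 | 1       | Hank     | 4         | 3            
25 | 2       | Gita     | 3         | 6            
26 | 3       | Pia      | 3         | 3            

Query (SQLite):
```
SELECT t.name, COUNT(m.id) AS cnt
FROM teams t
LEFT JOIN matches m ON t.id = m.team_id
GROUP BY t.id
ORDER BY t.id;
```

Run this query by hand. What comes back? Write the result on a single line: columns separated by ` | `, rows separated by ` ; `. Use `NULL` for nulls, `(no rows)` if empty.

LEFT JOIN keeps every teams row; unmatched ones get NULL for matches columns.
Group by teams.id and compute COUNT(m.id). COUNT(col) of an all-NULL group is 0.
  1: ids {3, 19, 20} → COUNT(m.id)=3
  2: ids {5, 6, 8, 25} → COUNT(m.id)=4
  3: ids {10, 15, 26} → COUNT(m.id)=3

Valve | 3 ; Lens | 4 ; Bracket | 3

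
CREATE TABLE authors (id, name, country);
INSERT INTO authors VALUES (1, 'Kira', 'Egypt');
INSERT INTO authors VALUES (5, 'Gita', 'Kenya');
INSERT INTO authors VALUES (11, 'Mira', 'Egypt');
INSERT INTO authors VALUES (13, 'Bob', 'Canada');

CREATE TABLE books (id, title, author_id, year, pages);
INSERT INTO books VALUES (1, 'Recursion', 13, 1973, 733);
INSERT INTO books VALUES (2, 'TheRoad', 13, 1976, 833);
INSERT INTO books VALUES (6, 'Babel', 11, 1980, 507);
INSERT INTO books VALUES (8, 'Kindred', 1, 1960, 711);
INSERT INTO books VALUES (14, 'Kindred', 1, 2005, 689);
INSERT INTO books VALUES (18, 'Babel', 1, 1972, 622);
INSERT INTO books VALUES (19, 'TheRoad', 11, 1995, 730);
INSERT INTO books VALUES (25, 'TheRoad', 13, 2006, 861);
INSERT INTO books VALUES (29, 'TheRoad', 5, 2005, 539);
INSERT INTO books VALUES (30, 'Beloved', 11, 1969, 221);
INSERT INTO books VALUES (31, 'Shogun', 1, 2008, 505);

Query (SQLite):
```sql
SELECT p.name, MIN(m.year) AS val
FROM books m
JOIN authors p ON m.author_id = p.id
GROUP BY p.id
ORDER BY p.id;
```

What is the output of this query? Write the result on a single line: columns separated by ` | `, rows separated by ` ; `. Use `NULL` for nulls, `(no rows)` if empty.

Kira | 1960 ; Gita | 2005 ; Mira | 1969 ; Bob | 1973

Join each books row to its authors via author_id.
Group joined rows by authors.id; compute MIN(m.year) per group.
  1: ids {8, 14, 18, 31} → MIN(m.year)=1960
  5: ids {29} → MIN(m.year)=2005
  11: ids {6, 19, 30} → MIN(m.year)=1969
  13: ids {1, 2, 25} → MIN(m.year)=1973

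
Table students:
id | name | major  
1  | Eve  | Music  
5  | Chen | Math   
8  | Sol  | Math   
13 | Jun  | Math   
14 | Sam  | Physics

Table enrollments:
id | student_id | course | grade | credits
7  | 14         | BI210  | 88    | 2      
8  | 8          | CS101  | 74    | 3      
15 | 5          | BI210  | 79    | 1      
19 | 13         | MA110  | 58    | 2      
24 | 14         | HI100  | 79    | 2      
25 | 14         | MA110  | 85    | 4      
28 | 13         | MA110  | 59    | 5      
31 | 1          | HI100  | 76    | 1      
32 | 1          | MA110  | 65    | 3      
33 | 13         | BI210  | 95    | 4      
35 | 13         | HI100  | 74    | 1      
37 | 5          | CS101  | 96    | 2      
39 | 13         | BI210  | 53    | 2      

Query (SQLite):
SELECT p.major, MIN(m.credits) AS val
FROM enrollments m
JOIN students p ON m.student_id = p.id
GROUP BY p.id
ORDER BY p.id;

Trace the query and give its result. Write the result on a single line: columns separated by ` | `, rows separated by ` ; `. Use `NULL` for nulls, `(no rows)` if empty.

Music | 1 ; Math | 1 ; Math | 3 ; Math | 1 ; Physics | 2

Join each enrollments row to its students via student_id.
Group joined rows by students.id; compute MIN(m.credits) per group.
  1: ids {31, 32} → MIN(m.credits)=1
  5: ids {15, 37} → MIN(m.credits)=1
  8: ids {8} → MIN(m.credits)=3
  13: ids {19, 28, 33, 35, 39} → MIN(m.credits)=1
  14: ids {7, 24, 25} → MIN(m.credits)=2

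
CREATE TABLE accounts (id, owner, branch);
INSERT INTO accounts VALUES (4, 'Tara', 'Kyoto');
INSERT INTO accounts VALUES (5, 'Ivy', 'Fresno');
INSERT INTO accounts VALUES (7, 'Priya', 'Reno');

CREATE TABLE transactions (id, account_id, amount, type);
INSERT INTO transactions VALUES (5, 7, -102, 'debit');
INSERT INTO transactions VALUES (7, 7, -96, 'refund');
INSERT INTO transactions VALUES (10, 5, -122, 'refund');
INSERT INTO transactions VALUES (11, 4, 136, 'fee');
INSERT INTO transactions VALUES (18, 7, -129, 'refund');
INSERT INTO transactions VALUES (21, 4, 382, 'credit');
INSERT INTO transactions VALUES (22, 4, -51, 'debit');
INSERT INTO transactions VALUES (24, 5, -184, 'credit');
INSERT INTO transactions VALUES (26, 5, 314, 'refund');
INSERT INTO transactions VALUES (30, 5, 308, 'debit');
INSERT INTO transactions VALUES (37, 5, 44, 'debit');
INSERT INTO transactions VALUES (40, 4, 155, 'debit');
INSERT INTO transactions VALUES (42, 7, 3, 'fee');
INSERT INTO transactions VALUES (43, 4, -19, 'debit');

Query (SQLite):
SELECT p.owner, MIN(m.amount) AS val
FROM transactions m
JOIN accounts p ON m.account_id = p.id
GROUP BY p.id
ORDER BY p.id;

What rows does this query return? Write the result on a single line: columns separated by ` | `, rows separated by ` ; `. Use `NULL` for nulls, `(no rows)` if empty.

Tara | -51 ; Ivy | -184 ; Priya | -129

Join each transactions row to its accounts via account_id.
Group joined rows by accounts.id; compute MIN(m.amount) per group.
  4: ids {11, 21, 22, 40, 43} → MIN(m.amount)=-51
  5: ids {10, 24, 26, 30, 37} → MIN(m.amount)=-184
  7: ids {5, 7, 18, 42} → MIN(m.amount)=-129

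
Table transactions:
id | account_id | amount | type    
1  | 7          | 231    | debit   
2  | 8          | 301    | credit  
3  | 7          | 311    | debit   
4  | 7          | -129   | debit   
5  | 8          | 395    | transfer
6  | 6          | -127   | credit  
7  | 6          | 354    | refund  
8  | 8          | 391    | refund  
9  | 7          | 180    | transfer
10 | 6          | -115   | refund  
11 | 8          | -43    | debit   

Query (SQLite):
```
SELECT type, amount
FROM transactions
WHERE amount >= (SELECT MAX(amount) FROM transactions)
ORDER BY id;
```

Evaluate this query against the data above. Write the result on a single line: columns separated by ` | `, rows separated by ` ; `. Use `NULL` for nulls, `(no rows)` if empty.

transfer | 395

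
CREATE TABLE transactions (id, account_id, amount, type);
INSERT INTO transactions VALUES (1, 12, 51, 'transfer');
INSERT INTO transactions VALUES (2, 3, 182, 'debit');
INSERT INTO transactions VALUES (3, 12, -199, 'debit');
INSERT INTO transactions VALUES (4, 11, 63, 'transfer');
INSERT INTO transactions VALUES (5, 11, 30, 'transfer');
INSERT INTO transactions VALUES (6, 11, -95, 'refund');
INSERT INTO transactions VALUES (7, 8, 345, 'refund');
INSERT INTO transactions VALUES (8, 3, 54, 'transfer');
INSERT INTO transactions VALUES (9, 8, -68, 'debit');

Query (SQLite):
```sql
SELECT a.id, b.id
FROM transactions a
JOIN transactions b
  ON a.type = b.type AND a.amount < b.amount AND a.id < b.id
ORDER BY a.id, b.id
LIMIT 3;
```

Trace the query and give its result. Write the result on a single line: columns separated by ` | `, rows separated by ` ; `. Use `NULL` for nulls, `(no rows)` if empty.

1 | 4 ; 1 | 8 ; 3 | 9

Pairs (a,b) with same type, a.amount < b.amount, a.id < b.id.
type groups: debit:{2,3,9} refund:{6,7} transfer:{1,4,5,8}
Ordered by (a.id, b.id); first 3.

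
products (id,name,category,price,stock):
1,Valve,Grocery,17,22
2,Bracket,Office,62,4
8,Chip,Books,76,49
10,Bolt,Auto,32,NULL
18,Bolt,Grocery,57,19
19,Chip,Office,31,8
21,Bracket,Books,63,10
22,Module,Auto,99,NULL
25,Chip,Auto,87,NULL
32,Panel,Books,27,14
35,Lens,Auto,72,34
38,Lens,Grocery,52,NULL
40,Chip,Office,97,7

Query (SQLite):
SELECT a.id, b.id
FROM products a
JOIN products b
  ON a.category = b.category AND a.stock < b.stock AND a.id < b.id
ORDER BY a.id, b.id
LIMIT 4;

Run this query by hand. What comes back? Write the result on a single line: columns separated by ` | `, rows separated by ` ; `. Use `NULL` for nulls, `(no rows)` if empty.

Pairs (a,b) with same category, a.stock < b.stock, a.id < b.id.
category groups: Auto:{10,22,25,35} Books:{8,21,32} Grocery:{1,18,38} Office:{2,19,40}
Ordered by (a.id, b.id); first 4.

2 | 19 ; 2 | 40 ; 21 | 32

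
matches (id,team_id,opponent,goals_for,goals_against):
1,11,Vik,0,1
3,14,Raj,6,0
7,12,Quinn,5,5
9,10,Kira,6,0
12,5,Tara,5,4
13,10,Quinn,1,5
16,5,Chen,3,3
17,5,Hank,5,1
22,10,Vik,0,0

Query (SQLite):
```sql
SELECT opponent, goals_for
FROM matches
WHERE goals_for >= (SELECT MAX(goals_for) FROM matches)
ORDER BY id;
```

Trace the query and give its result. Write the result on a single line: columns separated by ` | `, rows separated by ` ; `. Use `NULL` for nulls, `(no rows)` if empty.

Scalar subquery: MAX(goals_for) over all matches rows = 6.
Keep rows where goals_for >= that value.

Raj | 6 ; Kira | 6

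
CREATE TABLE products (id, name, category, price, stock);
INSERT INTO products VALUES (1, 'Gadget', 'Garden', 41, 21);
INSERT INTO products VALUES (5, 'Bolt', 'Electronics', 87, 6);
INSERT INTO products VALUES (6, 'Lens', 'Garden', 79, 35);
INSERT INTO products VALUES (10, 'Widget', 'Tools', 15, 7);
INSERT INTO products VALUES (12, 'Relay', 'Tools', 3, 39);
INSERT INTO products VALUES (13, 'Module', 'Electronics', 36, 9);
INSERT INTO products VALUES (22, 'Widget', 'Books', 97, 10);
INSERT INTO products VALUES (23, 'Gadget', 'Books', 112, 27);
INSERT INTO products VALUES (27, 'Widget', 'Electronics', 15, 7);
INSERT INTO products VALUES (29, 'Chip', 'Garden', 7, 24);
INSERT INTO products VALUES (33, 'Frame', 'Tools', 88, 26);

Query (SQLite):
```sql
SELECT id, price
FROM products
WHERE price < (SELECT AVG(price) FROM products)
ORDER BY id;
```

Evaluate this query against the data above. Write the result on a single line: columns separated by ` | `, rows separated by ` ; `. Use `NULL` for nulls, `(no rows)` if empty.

Scalar subquery: AVG(price) over all products rows = 52.727273 (≈; comparison uses full precision).
Keep rows where price < that value.

1 | 41 ; 10 | 15 ; 12 | 3 ; 13 | 36 ; 27 | 15 ; 29 | 7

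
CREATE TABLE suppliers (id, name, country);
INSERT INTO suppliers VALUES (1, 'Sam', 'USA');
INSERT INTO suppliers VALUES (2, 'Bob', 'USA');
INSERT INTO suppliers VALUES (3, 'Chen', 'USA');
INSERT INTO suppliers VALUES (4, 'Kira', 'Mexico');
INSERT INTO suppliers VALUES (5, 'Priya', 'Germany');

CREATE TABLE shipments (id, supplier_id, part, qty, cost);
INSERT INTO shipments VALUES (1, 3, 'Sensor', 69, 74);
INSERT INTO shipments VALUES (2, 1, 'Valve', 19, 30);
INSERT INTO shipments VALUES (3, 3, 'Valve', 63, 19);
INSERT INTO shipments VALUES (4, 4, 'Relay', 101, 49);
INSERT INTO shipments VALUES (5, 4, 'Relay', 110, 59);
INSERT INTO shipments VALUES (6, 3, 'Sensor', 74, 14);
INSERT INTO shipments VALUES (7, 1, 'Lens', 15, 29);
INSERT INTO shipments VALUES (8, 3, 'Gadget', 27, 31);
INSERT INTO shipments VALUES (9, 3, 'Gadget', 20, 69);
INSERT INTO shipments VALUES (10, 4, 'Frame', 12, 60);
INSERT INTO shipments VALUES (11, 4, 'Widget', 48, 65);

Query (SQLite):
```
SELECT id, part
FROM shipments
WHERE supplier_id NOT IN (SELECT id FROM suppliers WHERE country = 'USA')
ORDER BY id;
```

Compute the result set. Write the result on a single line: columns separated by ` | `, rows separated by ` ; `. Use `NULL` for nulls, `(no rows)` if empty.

Inner query: suppliers.id where country = 'USA'.
Outer: keep shipments rows whose supplier_id is not in that set.
Inner query → {1, 2, 3}

4 | Relay ; 5 | Relay ; 10 | Frame ; 11 | Widget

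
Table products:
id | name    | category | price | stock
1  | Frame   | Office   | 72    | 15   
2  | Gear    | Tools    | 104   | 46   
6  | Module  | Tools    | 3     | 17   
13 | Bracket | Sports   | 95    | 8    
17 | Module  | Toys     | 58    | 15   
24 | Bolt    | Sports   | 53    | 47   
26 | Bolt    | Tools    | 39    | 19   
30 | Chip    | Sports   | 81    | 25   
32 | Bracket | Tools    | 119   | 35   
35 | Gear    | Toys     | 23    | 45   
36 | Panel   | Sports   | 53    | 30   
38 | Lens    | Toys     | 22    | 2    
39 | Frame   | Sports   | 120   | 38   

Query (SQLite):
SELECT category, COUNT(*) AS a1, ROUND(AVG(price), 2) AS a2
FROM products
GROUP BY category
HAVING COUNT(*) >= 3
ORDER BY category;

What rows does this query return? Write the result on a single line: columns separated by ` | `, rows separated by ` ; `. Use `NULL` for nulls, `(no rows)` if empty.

Sports | 5 | 80.4 ; Tools | 4 | 66.25 ; Toys | 3 | 34.33

Group products by category.
Per group compute: COUNT(*), ROUND(AVG(price), 2).
HAVING: drop groups with fewer than 3 rows.
  Office: ids {1} → COUNT(*)=1, ROUND(AVG(price), 2)=72
  Sports: ids {13, 24, 30, 36, 39} → COUNT(*)=5, ROUND(AVG(price), 2)=80.4
  Tools: ids {2, 6, 26, 32} → COUNT(*)=4, ROUND(AVG(price), 2)=66.25
  Toys: ids {17, 35, 38} → COUNT(*)=3, ROUND(AVG(price), 2)=34.33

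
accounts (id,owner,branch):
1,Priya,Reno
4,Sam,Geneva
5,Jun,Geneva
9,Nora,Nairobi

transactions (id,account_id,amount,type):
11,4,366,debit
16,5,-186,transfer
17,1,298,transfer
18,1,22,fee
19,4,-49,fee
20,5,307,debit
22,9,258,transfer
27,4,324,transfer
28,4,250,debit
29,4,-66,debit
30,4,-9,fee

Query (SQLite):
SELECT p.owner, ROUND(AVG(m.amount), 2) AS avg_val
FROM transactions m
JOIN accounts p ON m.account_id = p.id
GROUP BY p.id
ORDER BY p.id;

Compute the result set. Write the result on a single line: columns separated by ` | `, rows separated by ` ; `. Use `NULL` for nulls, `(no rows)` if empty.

Join each transactions row to its accounts via account_id.
Group joined rows by accounts.id; compute ROUND(AVG(m.amount), 2) per group.
  1: ids {17, 18} → ROUND(AVG(m.amount), 2)=160
  4: ids {11, 19, 27, 28, 29, 30} → ROUND(AVG(m.amount), 2)=136
  5: ids {16, 20} → ROUND(AVG(m.amount), 2)=60.5
  9: ids {22} → ROUND(AVG(m.amount), 2)=258

Priya | 160 ; Sam | 136 ; Jun | 60.5 ; Nora | 258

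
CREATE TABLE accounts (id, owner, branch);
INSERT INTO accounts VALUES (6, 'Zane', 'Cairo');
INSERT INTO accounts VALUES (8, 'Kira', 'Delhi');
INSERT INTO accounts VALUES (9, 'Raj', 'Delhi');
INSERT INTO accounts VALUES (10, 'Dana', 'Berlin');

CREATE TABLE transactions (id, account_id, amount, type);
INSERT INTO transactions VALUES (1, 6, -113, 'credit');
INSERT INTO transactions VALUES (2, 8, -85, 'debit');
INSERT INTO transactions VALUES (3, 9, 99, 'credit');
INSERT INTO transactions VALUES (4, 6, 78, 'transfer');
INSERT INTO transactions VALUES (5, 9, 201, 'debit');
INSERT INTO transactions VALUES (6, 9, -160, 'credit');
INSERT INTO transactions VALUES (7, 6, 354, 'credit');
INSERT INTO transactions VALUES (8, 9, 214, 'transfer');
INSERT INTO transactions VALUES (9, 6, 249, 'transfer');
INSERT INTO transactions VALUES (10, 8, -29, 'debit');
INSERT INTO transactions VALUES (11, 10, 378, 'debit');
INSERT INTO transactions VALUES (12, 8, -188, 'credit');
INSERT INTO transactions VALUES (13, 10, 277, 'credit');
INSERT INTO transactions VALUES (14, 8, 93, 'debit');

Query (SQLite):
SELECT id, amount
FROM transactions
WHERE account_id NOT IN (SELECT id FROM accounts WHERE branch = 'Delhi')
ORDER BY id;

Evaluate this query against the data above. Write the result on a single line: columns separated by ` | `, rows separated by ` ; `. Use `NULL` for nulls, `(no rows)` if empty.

1 | -113 ; 4 | 78 ; 7 | 354 ; 9 | 249 ; 11 | 378 ; 13 | 277

Inner query: accounts.id where branch = 'Delhi'.
Outer: keep transactions rows whose account_id is not in that set.
Inner query → {8, 9}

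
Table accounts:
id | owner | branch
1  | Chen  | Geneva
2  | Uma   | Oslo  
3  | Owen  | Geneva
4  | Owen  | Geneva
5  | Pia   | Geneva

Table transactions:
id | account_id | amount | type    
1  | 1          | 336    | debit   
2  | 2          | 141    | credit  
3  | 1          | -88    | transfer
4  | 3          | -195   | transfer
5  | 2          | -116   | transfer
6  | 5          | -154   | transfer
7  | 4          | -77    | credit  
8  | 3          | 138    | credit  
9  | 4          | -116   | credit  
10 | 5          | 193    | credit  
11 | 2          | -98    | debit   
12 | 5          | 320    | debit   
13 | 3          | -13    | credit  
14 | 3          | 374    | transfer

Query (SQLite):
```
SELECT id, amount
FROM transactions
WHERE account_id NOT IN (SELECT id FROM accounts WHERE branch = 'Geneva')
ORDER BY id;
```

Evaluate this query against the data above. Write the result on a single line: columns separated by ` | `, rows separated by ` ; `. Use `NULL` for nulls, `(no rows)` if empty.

2 | 141 ; 5 | -116 ; 11 | -98

Inner query: accounts.id where branch = 'Geneva'.
Outer: keep transactions rows whose account_id is not in that set.
Inner query → {1, 3, 4, 5}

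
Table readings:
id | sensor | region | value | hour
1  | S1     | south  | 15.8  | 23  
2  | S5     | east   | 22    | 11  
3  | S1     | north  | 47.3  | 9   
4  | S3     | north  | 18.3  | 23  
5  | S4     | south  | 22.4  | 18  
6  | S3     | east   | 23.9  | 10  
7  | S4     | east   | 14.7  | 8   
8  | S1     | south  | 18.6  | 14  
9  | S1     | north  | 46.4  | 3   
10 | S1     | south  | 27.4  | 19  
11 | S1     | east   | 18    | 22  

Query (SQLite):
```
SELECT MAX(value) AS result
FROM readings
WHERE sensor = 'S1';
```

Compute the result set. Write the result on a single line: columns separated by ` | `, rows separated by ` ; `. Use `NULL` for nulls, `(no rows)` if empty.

Rows where sensor='S1' → value values: [15.8, 47.3, 18.6, 46.4, 27.4, 18].
MAX of non-NULL values = 47.3.

47.3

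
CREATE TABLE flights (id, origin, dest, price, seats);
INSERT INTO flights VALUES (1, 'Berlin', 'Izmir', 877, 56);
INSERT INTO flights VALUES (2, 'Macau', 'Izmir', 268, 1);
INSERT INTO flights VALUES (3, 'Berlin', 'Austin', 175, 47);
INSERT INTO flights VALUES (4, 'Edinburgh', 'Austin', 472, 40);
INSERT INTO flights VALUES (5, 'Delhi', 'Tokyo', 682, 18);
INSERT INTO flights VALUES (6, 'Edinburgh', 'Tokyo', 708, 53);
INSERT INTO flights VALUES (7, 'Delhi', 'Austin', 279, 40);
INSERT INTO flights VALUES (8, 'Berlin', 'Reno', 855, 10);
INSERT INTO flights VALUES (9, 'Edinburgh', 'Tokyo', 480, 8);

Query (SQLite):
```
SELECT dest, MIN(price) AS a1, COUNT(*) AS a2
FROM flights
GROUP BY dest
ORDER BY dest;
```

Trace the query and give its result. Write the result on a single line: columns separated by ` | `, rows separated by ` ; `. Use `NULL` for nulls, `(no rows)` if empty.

Austin | 175 | 3 ; Izmir | 268 | 2 ; Reno | 855 | 1 ; Tokyo | 480 | 3

Group flights by dest.
Per group compute: MIN(price), COUNT(*).
  Austin: ids {3, 4, 7} → MIN(price)=175, COUNT(*)=3
  Izmir: ids {1, 2} → MIN(price)=268, COUNT(*)=2
  Reno: ids {8} → MIN(price)=855, COUNT(*)=1
  Tokyo: ids {5, 6, 9} → MIN(price)=480, COUNT(*)=3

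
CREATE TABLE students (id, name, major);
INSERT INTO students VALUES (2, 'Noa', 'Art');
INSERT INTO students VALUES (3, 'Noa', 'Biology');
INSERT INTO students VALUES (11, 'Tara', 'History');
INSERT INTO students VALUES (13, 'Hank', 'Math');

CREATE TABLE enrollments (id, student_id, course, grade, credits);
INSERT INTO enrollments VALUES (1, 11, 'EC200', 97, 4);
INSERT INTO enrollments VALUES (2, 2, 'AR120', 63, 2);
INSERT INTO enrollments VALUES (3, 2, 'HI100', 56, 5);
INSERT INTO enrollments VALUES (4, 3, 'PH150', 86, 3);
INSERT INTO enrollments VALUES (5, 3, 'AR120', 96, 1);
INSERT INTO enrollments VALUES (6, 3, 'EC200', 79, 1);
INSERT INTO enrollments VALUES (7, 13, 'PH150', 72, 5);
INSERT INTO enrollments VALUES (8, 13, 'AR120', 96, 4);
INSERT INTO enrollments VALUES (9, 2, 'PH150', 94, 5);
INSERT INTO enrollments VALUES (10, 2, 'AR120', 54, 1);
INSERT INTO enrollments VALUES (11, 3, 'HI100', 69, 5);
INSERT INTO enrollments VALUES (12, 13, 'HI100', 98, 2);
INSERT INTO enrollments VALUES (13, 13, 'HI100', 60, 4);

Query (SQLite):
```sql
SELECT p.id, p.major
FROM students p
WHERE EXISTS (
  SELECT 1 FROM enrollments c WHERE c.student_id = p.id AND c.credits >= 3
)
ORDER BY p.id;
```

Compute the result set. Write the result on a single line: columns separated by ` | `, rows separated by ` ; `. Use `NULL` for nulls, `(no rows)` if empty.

For each students row, check whether any enrollments with matching student_id has credits >= 3.
Keep rows where that is true.

2 | Art ; 3 | Biology ; 11 | History ; 13 | Math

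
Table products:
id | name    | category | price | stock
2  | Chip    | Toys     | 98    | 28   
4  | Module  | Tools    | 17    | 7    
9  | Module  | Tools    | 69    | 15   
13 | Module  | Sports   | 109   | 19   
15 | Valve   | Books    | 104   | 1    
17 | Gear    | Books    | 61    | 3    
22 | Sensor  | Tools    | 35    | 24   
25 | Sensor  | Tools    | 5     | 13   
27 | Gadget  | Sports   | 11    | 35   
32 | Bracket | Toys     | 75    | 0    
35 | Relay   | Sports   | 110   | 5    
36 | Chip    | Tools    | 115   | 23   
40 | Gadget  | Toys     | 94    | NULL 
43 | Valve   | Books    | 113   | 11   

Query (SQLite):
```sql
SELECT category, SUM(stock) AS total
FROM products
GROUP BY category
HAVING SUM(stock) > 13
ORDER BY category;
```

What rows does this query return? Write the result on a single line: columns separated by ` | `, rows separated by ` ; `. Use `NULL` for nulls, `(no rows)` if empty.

Books | 15 ; Sports | 59 ; Tools | 82 ; Toys | 28

Partition products by category; compute SUM(stock) within each group.
HAVING: keep groups where SUM(stock) > 13.
  Books: ids {15, 17, 43} → SUM(stock)=15
  Sports: ids {13, 27, 35} → SUM(stock)=59
  Tools: ids {4, 9, 22, 25, 36} → SUM(stock)=82
  Toys: ids {2, 32, 40} → SUM(stock)=28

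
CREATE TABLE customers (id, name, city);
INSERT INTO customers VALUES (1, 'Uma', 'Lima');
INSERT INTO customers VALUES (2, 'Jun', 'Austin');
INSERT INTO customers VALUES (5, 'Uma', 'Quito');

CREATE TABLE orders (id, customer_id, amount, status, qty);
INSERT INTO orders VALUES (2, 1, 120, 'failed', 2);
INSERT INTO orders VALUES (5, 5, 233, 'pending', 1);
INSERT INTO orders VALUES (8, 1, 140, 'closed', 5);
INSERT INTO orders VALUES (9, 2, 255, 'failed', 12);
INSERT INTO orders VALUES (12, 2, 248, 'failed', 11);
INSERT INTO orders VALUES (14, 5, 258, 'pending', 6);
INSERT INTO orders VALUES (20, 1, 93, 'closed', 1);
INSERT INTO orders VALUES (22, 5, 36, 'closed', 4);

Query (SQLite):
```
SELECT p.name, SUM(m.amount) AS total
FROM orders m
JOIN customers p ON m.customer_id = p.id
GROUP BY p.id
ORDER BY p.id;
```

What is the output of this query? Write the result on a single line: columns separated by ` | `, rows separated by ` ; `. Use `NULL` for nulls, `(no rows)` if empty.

Join each orders row to its customers via customer_id.
Group joined rows by customers.id; compute SUM(m.amount) per group.
  1: ids {2, 8, 20} → SUM(m.amount)=353
  2: ids {9, 12} → SUM(m.amount)=503
  5: ids {5, 14, 22} → SUM(m.amount)=527

Uma | 353 ; Jun | 503 ; Uma | 527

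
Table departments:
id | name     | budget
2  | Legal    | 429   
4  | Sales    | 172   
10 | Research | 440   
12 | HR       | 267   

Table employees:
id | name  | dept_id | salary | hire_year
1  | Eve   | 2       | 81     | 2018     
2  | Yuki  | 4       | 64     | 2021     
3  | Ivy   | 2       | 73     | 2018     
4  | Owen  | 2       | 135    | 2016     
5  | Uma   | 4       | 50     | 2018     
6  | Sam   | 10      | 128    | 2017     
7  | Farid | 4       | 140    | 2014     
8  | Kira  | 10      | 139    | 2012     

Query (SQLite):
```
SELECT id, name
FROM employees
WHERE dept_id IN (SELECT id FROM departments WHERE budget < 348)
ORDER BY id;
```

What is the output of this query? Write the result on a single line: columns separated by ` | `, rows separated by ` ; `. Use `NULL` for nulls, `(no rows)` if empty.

2 | Yuki ; 5 | Uma ; 7 | Farid

Inner query: departments.id where budget < 348.
Outer: keep employees rows whose dept_id is in that set.
Inner query → {4, 12}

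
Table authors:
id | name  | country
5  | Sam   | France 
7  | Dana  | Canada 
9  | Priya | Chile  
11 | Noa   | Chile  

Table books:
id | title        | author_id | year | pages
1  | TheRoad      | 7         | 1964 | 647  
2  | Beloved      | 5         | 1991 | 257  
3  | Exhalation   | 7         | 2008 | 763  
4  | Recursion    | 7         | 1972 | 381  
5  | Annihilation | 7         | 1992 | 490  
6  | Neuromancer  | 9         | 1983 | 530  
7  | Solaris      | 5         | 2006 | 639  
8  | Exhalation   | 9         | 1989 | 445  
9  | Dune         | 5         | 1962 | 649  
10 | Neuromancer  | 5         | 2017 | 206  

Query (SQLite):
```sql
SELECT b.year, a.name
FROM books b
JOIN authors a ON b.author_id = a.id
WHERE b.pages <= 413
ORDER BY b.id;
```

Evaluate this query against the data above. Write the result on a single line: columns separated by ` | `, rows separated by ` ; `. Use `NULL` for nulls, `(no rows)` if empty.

Each books row matches the authors row where author_id = authors.id.
Then keep rows with b.pages <= 413.

1991 | Sam ; 1972 | Dana ; 2017 | Sam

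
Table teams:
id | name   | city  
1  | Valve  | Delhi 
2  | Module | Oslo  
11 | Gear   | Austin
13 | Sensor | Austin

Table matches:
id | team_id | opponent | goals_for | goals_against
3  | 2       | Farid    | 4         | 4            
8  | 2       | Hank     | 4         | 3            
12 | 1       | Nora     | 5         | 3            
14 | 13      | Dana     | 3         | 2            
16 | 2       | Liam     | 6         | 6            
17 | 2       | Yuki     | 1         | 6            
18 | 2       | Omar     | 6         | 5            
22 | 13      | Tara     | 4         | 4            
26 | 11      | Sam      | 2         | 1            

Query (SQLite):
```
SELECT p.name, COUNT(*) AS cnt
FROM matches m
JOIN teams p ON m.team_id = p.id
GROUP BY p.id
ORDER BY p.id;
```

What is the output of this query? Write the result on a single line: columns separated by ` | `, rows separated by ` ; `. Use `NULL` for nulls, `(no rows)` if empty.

Valve | 1 ; Module | 5 ; Gear | 1 ; Sensor | 2

Join each matches row to its teams via team_id.
Group joined rows by teams.id; compute COUNT(*) per group.
  1: ids {12} → COUNT(*)=1
  2: ids {3, 8, 16, 17, 18} → COUNT(*)=5
  11: ids {26} → COUNT(*)=1
  13: ids {14, 22} → COUNT(*)=2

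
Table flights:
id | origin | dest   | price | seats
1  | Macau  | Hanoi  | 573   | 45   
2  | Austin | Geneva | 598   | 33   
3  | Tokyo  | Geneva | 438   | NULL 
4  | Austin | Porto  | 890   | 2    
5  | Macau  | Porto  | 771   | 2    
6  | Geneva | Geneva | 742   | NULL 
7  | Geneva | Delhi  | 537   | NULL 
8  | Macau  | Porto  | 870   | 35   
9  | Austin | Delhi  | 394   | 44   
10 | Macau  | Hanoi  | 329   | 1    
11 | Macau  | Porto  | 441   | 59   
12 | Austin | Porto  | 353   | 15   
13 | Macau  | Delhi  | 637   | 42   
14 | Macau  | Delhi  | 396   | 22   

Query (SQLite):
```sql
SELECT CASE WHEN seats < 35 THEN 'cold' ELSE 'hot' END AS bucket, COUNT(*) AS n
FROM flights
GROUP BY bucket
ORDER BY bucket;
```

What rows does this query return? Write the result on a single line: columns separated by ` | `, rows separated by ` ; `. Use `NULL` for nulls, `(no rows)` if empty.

cold | 6 ; hot | 8

Bucket rows by seats < 35 → 'cold' else 'hot'; count each bucket.
NULL < 35 is unknown, so NULL seats falls into ELSE → 'hot'.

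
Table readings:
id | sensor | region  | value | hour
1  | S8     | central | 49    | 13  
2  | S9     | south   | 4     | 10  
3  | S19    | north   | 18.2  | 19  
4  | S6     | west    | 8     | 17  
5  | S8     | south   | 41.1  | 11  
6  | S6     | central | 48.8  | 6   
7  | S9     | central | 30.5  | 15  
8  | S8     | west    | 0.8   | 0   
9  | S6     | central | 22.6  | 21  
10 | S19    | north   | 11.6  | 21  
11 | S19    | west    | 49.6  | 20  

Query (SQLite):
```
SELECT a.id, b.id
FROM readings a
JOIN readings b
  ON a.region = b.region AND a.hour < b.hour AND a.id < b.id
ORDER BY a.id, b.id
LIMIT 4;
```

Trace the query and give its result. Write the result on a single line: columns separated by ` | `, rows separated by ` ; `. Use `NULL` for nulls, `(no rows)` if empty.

1 | 7 ; 1 | 9 ; 2 | 5 ; 3 | 10

Pairs (a,b) with same region, a.hour < b.hour, a.id < b.id.
region groups: central:{1,6,7,9} north:{3,10} south:{2,5} west:{4,8,11}
Ordered by (a.id, b.id); first 4.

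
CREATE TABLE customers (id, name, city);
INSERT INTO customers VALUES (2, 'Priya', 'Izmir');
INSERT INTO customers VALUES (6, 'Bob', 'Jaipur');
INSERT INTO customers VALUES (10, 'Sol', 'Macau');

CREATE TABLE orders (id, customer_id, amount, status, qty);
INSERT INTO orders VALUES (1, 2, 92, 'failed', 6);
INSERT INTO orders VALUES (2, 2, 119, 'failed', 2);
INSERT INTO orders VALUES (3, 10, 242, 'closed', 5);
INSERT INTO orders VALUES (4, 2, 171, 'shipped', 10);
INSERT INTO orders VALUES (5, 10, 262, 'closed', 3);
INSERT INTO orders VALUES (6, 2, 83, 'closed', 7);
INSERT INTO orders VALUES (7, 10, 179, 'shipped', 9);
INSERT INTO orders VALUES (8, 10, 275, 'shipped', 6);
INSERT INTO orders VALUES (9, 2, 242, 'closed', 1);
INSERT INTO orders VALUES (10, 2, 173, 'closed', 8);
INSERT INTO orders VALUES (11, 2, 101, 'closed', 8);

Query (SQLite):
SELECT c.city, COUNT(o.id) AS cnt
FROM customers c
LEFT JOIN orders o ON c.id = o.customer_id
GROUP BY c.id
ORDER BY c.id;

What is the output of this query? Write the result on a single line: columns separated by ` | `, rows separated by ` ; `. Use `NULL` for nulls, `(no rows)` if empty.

Izmir | 7 ; Jaipur | 0 ; Macau | 4

LEFT JOIN keeps every customers row; unmatched ones get NULL for orders columns.
Group by customers.id and compute COUNT(o.id). COUNT(col) of an all-NULL group is 0.
  2: ids {1, 2, 4, 6, 9, 10, 11} → COUNT(o.id)=7
  6: ids {—} → COUNT(o.id)=0
  10: ids {3, 5, 7, 8} → COUNT(o.id)=4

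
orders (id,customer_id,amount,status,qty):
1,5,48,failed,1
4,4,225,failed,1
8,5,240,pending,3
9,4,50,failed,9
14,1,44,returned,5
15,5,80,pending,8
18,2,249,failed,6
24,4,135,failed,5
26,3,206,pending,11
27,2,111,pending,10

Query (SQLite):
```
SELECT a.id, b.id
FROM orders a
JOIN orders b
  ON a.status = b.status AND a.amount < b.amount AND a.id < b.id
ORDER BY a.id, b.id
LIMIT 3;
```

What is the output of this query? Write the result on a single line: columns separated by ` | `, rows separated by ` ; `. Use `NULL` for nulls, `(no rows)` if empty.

1 | 4 ; 1 | 9 ; 1 | 18

Pairs (a,b) with same status, a.amount < b.amount, a.id < b.id.
status groups: failed:{1,4,9,18,24} pending:{8,15,26,27} returned:{14}
Ordered by (a.id, b.id); first 3.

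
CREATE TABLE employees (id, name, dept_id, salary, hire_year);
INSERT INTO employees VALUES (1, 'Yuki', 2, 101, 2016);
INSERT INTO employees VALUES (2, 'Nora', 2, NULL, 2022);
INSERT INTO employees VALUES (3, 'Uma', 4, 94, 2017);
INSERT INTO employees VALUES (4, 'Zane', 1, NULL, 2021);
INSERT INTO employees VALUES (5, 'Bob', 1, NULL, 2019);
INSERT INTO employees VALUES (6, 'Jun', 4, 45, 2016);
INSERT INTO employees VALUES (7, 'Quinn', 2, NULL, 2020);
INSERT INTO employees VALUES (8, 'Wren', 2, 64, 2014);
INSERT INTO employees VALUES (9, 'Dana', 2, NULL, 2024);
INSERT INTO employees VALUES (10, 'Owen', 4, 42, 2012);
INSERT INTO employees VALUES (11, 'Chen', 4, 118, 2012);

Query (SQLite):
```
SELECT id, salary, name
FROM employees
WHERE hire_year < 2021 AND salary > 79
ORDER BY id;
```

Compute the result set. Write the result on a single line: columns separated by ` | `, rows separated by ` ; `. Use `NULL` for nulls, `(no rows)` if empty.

1 | 101 | Yuki ; 3 | 94 | Uma ; 11 | 118 | Chen

hire_year < 2021: ids {1, 3, 5, 6, 7, 8, 10, 11}
salary > 79: ids {1, 3, 11}
Combine with AND.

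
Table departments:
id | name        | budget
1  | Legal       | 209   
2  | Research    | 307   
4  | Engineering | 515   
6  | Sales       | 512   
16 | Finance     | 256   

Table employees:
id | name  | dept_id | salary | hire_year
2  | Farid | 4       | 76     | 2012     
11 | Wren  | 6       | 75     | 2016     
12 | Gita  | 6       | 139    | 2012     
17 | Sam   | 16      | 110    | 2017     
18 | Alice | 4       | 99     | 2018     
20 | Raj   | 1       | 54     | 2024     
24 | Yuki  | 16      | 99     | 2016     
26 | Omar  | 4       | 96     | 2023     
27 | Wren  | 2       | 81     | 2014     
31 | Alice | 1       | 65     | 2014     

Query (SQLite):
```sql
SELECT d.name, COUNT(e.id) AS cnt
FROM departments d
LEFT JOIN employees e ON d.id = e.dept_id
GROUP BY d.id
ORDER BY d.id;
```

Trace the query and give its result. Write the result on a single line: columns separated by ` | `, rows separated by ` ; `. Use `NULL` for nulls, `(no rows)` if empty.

Legal | 2 ; Research | 1 ; Engineering | 3 ; Sales | 2 ; Finance | 2

LEFT JOIN keeps every departments row; unmatched ones get NULL for employees columns.
Group by departments.id and compute COUNT(e.id). COUNT(col) of an all-NULL group is 0.
  1: ids {20, 31} → COUNT(e.id)=2
  2: ids {27} → COUNT(e.id)=1
  4: ids {2, 18, 26} → COUNT(e.id)=3
  6: ids {11, 12} → COUNT(e.id)=2
  16: ids {17, 24} → COUNT(e.id)=2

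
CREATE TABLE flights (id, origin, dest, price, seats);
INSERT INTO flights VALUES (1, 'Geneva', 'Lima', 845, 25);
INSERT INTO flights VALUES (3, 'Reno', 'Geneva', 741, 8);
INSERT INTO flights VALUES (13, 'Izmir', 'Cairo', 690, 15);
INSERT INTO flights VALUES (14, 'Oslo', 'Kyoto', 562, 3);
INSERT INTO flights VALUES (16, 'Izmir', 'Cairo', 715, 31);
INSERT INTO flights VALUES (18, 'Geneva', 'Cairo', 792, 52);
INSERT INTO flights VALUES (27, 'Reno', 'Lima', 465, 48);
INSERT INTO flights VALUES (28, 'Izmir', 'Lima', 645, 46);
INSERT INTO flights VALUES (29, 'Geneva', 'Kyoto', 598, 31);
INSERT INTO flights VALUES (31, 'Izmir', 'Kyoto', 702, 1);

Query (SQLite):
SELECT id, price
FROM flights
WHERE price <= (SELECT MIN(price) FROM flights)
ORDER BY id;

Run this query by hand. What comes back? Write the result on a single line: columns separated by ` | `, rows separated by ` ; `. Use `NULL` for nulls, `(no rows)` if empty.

27 | 465

Scalar subquery: MIN(price) over all flights rows = 465.
Keep rows where price <= that value.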